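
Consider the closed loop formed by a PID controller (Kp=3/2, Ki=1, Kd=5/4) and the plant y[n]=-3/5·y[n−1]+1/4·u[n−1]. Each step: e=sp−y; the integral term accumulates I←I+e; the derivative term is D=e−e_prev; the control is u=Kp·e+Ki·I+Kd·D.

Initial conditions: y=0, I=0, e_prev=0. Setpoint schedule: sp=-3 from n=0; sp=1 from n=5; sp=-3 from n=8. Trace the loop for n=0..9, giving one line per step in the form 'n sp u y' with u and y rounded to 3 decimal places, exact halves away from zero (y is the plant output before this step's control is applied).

(exact arithmetic carried between steps; '≈' marks a value shown rounded to 6 d.p. or computed from one; I and e_prev carry over from the previous line; the table rounds u and y to 3 d.p., halves away from zero)
n=0: y=0, sp=-3, e=sp−y=-3; I=-3, D=e−e_prev=-3; u=3/2·(-3)+1·(-3)+5/4·(-3)=-11.25; next y=-3/5·0+1/4·(-11.25)=-2.8125
n=1: y=-2.8125, sp=-3, e=sp−y=-0.1875; I=-3.1875, D=e−e_prev=2.8125; u=3/2·(-0.1875)+1·(-3.1875)+5/4·2.8125=0.046875; next y=-3/5·(-2.8125)+1/4·0.046875≈1.699219
n=2: y≈1.699219, sp=-3, e=sp−y≈-4.699219; I≈-7.886719, D=e−e_prev≈-4.511719; u=3/2·(-4.699219)+1·(-7.886719)+5/4·(-4.511719)≈-20.575195; next y=-3/5·1.699219+1/4·(-20.575195)≈-6.163330
n=3: y≈-6.163330, sp=-3, e=sp−y≈3.163330; I≈-4.723389, D=e−e_prev≈7.862549; u=3/2·3.163330+1·(-4.723389)+5/4·7.862549≈9.849792; next y=-3/5·(-6.163330)+1/4·9.849792≈6.160446
n=4: y≈6.160446, sp=-3, e=sp−y≈-9.160446; I≈-13.883835, D=e−e_prev≈-12.323776; u=3/2·(-9.160446)+1·(-13.883835)+5/4·(-12.323776)≈-43.029224; next y=-3/5·6.160446+1/4·(-43.029224)≈-14.453574
n=5: y≈-14.453574, sp=1, e=sp−y≈15.453574; I≈1.569739, D=e−e_prev≈24.614020; u=3/2·15.453574+1·1.569739+5/4·24.614020≈55.517625; next y=-3/5·(-14.453574)+1/4·55.517625≈22.551550
n=6: y≈22.551550, sp=1, e=sp−y≈-21.551550; I≈-19.981811, D=e−e_prev≈-37.005124; u=3/2·(-21.551550)+1·(-19.981811)+5/4·(-37.005124)≈-98.565542; next y=-3/5·22.551550+1/4·(-98.565542)≈-38.172316
n=7: y≈-38.172316, sp=1, e=sp−y≈39.172316; I≈19.190504, D=e−e_prev≈60.723866; u=3/2·39.172316+1·19.190504+5/4·60.723866≈153.853811; next y=-3/5·(-38.172316)+1/4·153.853811≈61.366842
n=8: y≈61.366842, sp=-3, e=sp−y≈-64.366842; I≈-45.176338, D=e−e_prev≈-103.539158; u=3/2·(-64.366842)+1·(-45.176338)+5/4·(-103.539158)≈-271.150549; next y=-3/5·61.366842+1/4·(-271.150549)≈-104.607743
n=9: y≈-104.607743, sp=-3, e=sp−y≈101.607743; I≈56.431405, D=e−e_prev≈165.974585; u=3/2·101.607743+1·56.431405+5/4·165.974585≈416.311250; next y=-3/5·(-104.607743)+1/4·416.311250≈166.842458

0 -3 -11.250 0.000
1 -3 0.047 -2.813
2 -3 -20.575 1.699
3 -3 9.850 -6.163
4 -3 -43.029 6.160
5 1 55.518 -14.454
6 1 -98.566 22.552
7 1 153.854 -38.172
8 -3 -271.151 61.367
9 -3 416.311 -104.608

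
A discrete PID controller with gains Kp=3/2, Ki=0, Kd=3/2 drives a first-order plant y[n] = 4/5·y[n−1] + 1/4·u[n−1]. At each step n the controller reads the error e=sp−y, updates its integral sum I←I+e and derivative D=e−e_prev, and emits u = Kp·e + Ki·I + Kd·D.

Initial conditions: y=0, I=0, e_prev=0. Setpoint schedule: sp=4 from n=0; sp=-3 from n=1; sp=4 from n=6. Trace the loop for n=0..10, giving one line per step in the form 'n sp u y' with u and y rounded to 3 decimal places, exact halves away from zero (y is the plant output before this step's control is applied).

0 4 12.000 0.000
1 -3 -24.000 3.000
2 -3 10.800 -3.600
3 -3 -9.360 -0.180
4 -3 2.682 -2.484
5 -3 -4.276 -1.317
6 4 20.892 -2.122
7 4 -7.759 3.525
8 4 8.647 0.880
9 4 -1.277 2.866
10 4 4.379 1.973

(exact arithmetic carried between steps; '≈' marks a value shown rounded to 6 d.p. or computed from one; I and e_prev carry over from the previous line; the table rounds u and y to 3 d.p., halves away from zero)
n=0: y=0, sp=4, e=sp−y=4; I=4, D=e−e_prev=4; u=3/2·4+0·4+3/2·4=12; next y=4/5·0+1/4·12=3
n=1: y=3, sp=-3, e=sp−y=-6; I=-2, D=e−e_prev=-10; u=3/2·(-6)+0·(-2)+3/2·(-10)=-24; next y=4/5·3+1/4·(-24)=-3.6
n=2: y=-3.6, sp=-3, e=sp−y=0.6; I=-1.4, D=e−e_prev=6.6; u=3/2·0.6+0·(-1.4)+3/2·6.6=10.8; next y=4/5·(-3.6)+1/4·10.8=-0.18
n=3: y=-0.18, sp=-3, e=sp−y=-2.82; I=-4.22, D=e−e_prev=-3.42; u=3/2·(-2.82)+0·(-4.22)+3/2·(-3.42)=-9.36; next y=4/5·(-0.18)+1/4·(-9.36)=-2.484
n=4: y=-2.484, sp=-3, e=sp−y=-0.516; I=-4.736, D=e−e_prev=2.304; u=3/2·(-0.516)+0·(-4.736)+3/2·2.304=2.682; next y=4/5·(-2.484)+1/4·2.682=-1.3167
n=5: y=-1.3167, sp=-3, e=sp−y=-1.6833; I=-6.4193, D=e−e_prev=-1.1673; u=3/2·(-1.6833)+0·(-6.4193)+3/2·(-1.1673)=-4.2759; next y=4/5·(-1.3167)+1/4·(-4.2759)=-2.122335
n=6: y=-2.122335, sp=4, e=sp−y=6.122335; I=-0.296965, D=e−e_prev=7.805635; u=3/2·6.122335+0·(-0.296965)+3/2·7.805635=20.891955; next y=4/5·(-2.122335)+1/4·20.891955≈3.525121
n=7: y≈3.525121, sp=4, e=sp−y≈0.474879; I≈0.177914, D=e−e_prev≈-5.647456; u=3/2·0.474879+0·0.177914+3/2·(-5.647456)≈-7.758865; next y=4/5·3.525121+1/4·(-7.758865)≈0.880380
n=8: y≈0.880380, sp=4, e=sp−y≈3.119620; I≈3.297534, D=e−e_prev≈2.644740; u=3/2·3.119620+0·3.297534+3/2·2.644740≈8.646540; next y=4/5·0.880380+1/4·8.646540≈2.865939
n=9: y≈2.865939, sp=4, e=sp−y≈1.134061; I≈4.431595, D=e−e_prev≈-1.985559; u=3/2·1.134061+0·4.431595+3/2·(-1.985559)≈-1.277247; next y=4/5·2.865939+1/4·(-1.277247)≈1.973440
n=10: y≈1.973440, sp=4, e=sp−y≈2.026560; I≈6.458155, D=e−e_prev≈0.892500; u=3/2·2.026560+0·6.458155+3/2·0.892500≈4.378590; next y=4/5·1.973440+1/4·4.378590≈2.673399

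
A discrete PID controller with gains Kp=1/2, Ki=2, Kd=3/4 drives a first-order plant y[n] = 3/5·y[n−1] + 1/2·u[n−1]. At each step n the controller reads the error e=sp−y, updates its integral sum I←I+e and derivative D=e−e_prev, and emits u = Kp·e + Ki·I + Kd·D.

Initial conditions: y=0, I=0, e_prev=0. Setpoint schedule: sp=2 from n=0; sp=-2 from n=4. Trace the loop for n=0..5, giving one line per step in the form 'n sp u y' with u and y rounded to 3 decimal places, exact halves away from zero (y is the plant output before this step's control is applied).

0 2 6.500 0.000
1 2 -1.563 3.250
2 2 5.139 1.169
3 2 -1.591 3.271
4 -2 -8.719 1.167
5 -2 2.054 -3.659

(exact arithmetic carried between steps; '≈' marks a value shown rounded to 6 d.p. or computed from one; I and e_prev carry over from the previous line; the table rounds u and y to 3 d.p., halves away from zero)
n=0: y=0, sp=2, e=sp−y=2; I=2, D=e−e_prev=2; u=1/2·2+2·2+3/4·2=6.5; next y=3/5·0+1/2·6.5=3.25
n=1: y=3.25, sp=2, e=sp−y=-1.25; I=0.75, D=e−e_prev=-3.25; u=1/2·(-1.25)+2·0.75+3/4·(-3.25)=-1.5625; next y=3/5·3.25+1/2·(-1.5625)=1.16875
n=2: y=1.16875, sp=2, e=sp−y=0.83125; I=1.58125, D=e−e_prev=2.08125; u=1/2·0.83125+2·1.58125+3/4·2.08125≈5.139063; next y=3/5·1.16875+1/2·5.139063≈3.270781
n=3: y≈3.270781, sp=2, e=sp−y≈-1.270781; I≈0.310469, D=e−e_prev≈-2.102031; u=1/2·(-1.270781)+2·0.310469+3/4·(-2.102031)≈-1.590977; next y=3/5·3.270781+1/2·(-1.590977)≈1.166980
n=4: y≈1.166980, sp=-2, e=sp−y≈-3.166980; I≈-2.856512, D=e−e_prev≈-1.896199; u=1/2·(-3.166980)+2·(-2.856512)+3/4·(-1.896199)≈-8.718663; next y=3/5·1.166980+1/2·(-8.718663)≈-3.659143
n=5: y≈-3.659143, sp=-2, e=sp−y≈1.659143; I≈-1.197368, D=e−e_prev≈4.826124; u=1/2·1.659143+2·(-1.197368)+3/4·4.826124≈2.054428; next y=3/5·(-3.659143)+1/2·2.054428≈-1.168272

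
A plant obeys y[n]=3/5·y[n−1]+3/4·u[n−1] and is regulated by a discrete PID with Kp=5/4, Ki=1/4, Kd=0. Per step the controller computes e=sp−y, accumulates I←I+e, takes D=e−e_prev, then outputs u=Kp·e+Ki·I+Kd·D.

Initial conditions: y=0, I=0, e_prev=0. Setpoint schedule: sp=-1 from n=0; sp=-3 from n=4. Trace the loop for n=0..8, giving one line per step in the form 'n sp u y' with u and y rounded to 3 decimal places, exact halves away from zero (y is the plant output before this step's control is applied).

0 -1 -1.500 0.000
1 -1 -0.063 -1.125
2 -1 -0.636 -0.722
3 -1 -0.423 -0.910
4 -3 -3.516 -0.863
5 -3 -0.613 -3.155
6 -3 -1.778 -2.352
7 -3 -1.351 -2.745
8 -3 -1.542 -2.660

(exact arithmetic carried between steps; '≈' marks a value shown rounded to 6 d.p. or computed from one; I and e_prev carry over from the previous line; the table rounds u and y to 3 d.p., halves away from zero)
n=0: y=0, sp=-1, e=sp−y=-1; I=-1, D=e−e_prev=-1; u=5/4·(-1)+1/4·(-1)+0·(-1)=-1.5; next y=3/5·0+3/4·(-1.5)=-1.125
n=1: y=-1.125, sp=-1, e=sp−y=0.125; I=-0.875, D=e−e_prev=1.125; u=5/4·0.125+1/4·(-0.875)+0·1.125=-0.0625; next y=3/5·(-1.125)+3/4·(-0.0625)=-0.721875
n=2: y=-0.721875, sp=-1, e=sp−y=-0.278125; I=-1.153125, D=e−e_prev=-0.403125; u=5/4·(-0.278125)+1/4·(-1.153125)+0·(-0.403125)≈-0.635938; next y=3/5·(-0.721875)+3/4·(-0.635938)≈-0.910078
n=3: y≈-0.910078, sp=-1, e=sp−y≈-0.089922; I≈-1.243047, D=e−e_prev≈0.188203; u=5/4·(-0.089922)+1/4·(-1.243047)+0·0.188203≈-0.423164; next y=3/5·(-0.910078)+3/4·(-0.423164)≈-0.863420
n=4: y≈-0.863420, sp=-3, e=sp−y≈-2.136580; I≈-3.379627, D=e−e_prev≈-2.046658; u=5/4·(-2.136580)+1/4·(-3.379627)+0·(-2.046658)≈-3.515632; next y=3/5·(-0.863420)+3/4·(-3.515632)≈-3.154776
n=5: y≈-3.154776, sp=-3, e=sp−y≈0.154776; I≈-3.224851, D=e−e_prev≈2.291356; u=5/4·0.154776+1/4·(-3.224851)+0·2.291356≈-0.612743; next y=3/5·(-3.154776)+3/4·(-0.612743)≈-2.352423
n=6: y≈-2.352423, sp=-3, e=sp−y≈-0.647577; I≈-3.872428, D=e−e_prev≈-0.802353; u=5/4·(-0.647577)+1/4·(-3.872428)+0·(-0.802353)≈-1.777579; next y=3/5·(-2.352423)+3/4·(-1.777579)≈-2.744638
n=7: y≈-2.744638, sp=-3, e=sp−y≈-0.255362; I≈-4.127791, D=e−e_prev≈0.392215; u=5/4·(-0.255362)+1/4·(-4.127791)+0·0.392215≈-1.351151; next y=3/5·(-2.744638)+3/4·(-1.351151)≈-2.660146
n=8: y≈-2.660146, sp=-3, e=sp−y≈-0.339854; I≈-4.467645, D=e−e_prev≈-0.084492; u=5/4·(-0.339854)+1/4·(-4.467645)+0·(-0.084492)≈-1.541729; next y=3/5·(-2.660146)+3/4·(-1.541729)≈-2.752384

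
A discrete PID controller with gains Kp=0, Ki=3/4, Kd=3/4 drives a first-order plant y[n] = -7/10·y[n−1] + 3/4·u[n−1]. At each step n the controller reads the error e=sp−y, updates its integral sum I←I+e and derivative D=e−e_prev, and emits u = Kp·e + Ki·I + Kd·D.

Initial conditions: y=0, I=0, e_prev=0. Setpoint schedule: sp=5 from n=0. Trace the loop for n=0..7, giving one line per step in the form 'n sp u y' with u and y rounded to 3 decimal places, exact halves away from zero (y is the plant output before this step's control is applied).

(exact arithmetic carried between steps; '≈' marks a value shown rounded to 6 d.p. or computed from one; I and e_prev carry over from the previous line; the table rounds u and y to 3 d.p., halves away from zero)
n=0: y=0, sp=5, e=sp−y=5; I=5, D=e−e_prev=5; u=0·5+3/4·5+3/4·5=7.5; next y=-7/10·0+3/4·7.5=5.625
n=1: y=5.625, sp=5, e=sp−y=-0.625; I=4.375, D=e−e_prev=-5.625; u=0·(-0.625)+3/4·4.375+3/4·(-5.625)=-0.9375; next y=-7/10·5.625+3/4·(-0.9375)=-4.640625
n=2: y=-4.640625, sp=5, e=sp−y=9.640625; I=14.015625, D=e−e_prev=10.265625; u=0·9.640625+3/4·14.015625+3/4·10.265625≈18.210938; next y=-7/10·(-4.640625)+3/4·18.210938≈16.906641
n=3: y≈16.906641, sp=5, e=sp−y≈-11.906641; I≈2.108984, D=e−e_prev≈-21.547266; u=0·(-11.906641)+3/4·2.108984+3/4·(-21.547266)≈-14.578711; next y=-7/10·16.906641+3/4·(-14.578711)≈-22.768682
n=4: y≈-22.768682, sp=5, e=sp−y≈27.768682; I≈29.877666, D=e−e_prev≈39.675322; u=0·27.768682+3/4·29.877666+3/4·39.675322≈52.164741; next y=-7/10·(-22.768682)+3/4·52.164741≈55.061633
n=5: y≈55.061633, sp=5, e=sp−y≈-50.061633; I≈-20.183967, D=e−e_prev≈-77.830315; u=0·(-50.061633)+3/4·(-20.183967)+3/4·(-77.830315)≈-73.510711; next y=-7/10·55.061633+3/4·(-73.510711)≈-93.676177
n=6: y≈-93.676177, sp=5, e=sp−y≈98.676177; I≈78.492210, D=e−e_prev≈148.737810; u=0·98.676177+3/4·78.492210+3/4·148.737810≈170.422514; next y=-7/10·(-93.676177)+3/4·170.422514≈193.390209
n=7: y≈193.390209, sp=5, e=sp−y≈-188.390209; I≈-109.898000, D=e−e_prev≈-287.066386; u=0·(-188.390209)+3/4·(-109.898000)+3/4·(-287.066386)≈-297.723289; next y=-7/10·193.390209+3/4·(-297.723289)≈-358.665614

0 5 7.500 0.000
1 5 -0.938 5.625
2 5 18.211 -4.641
3 5 -14.579 16.907
4 5 52.165 -22.769
5 5 -73.511 55.062
6 5 170.423 -93.676
7 5 -297.723 193.390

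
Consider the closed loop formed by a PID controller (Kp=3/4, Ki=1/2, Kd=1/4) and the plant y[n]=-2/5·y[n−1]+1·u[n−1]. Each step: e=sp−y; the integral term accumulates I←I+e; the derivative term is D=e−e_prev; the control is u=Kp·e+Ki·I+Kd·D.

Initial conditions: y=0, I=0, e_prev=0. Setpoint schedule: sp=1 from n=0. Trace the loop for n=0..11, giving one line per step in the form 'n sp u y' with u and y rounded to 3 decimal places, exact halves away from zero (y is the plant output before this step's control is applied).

0 1 1.500 0.000
1 1 -0.500 1.500
2 1 3.525 -1.100
3 1 -3.673 3.965
4 1 9.947 -5.259
5 1 -15.193 12.050
6 1 31.703 -20.013
7 1 -55.388 39.708
8 1 106.657 -71.271
9 1 -194.607 135.166
10 1 365.678 -248.673
11 1 -676.176 465.147

(exact arithmetic carried between steps; '≈' marks a value shown rounded to 6 d.p. or computed from one; I and e_prev carry over from the previous line; the table rounds u and y to 3 d.p., halves away from zero)
n=0: y=0, sp=1, e=sp−y=1; I=1, D=e−e_prev=1; u=3/4·1+1/2·1+1/4·1=1.5; next y=-2/5·0+1·1.5=1.5
n=1: y=1.5, sp=1, e=sp−y=-0.5; I=0.5, D=e−e_prev=-1.5; u=3/4·(-0.5)+1/2·0.5+1/4·(-1.5)=-0.5; next y=-2/5·1.5+1·(-0.5)=-1.1
n=2: y=-1.1, sp=1, e=sp−y=2.1; I=2.6, D=e−e_prev=2.6; u=3/4·2.1+1/2·2.6+1/4·2.6=3.525; next y=-2/5·(-1.1)+1·3.525=3.965
n=3: y=3.965, sp=1, e=sp−y=-2.965; I=-0.365, D=e−e_prev=-5.065; u=3/4·(-2.965)+1/2·(-0.365)+1/4·(-5.065)=-3.6725; next y=-2/5·3.965+1·(-3.6725)=-5.2585
n=4: y=-5.2585, sp=1, e=sp−y=6.2585; I=5.8935, D=e−e_prev=9.2235; u=3/4·6.2585+1/2·5.8935+1/4·9.2235=9.9465; next y=-2/5·(-5.2585)+1·9.9465=12.0499
n=5: y=12.0499, sp=1, e=sp−y=-11.0499; I=-5.1564, D=e−e_prev=-17.3084; u=3/4·(-11.0499)+1/2·(-5.1564)+1/4·(-17.3084)=-15.192725; next y=-2/5·12.0499+1·(-15.192725)=-20.012685
n=6: y=-20.012685, sp=1, e=sp−y=21.012685; I=15.856285, D=e−e_prev=32.062585; u=3/4·21.012685+1/2·15.856285+1/4·32.062585≈31.703303; next y=-2/5·(-20.012685)+1·31.703303≈39.708377
n=7: y≈39.708377, sp=1, e=sp−y≈-38.708377; I≈-22.852092, D=e−e_prev≈-59.721062; u=3/4·(-38.708377)+1/2·(-22.852092)+1/4·(-59.721062)≈-55.387594; next y=-2/5·39.708377+1·(-55.387594)≈-71.270944
n=8: y≈-71.270944, sp=1, e=sp−y≈72.270944; I≈49.418853, D=e−e_prev≈110.979321; u=3/4·72.270944+1/2·49.418853+1/4·110.979321≈106.657465; next y=-2/5·(-71.270944)+1·106.657465≈135.165842
n=9: y≈135.165842, sp=1, e=sp−y≈-134.165842; I≈-84.746990, D=e−e_prev≈-206.436786; u=3/4·(-134.165842)+1/2·(-84.746990)+1/4·(-206.436786)≈-194.607073; next y=-2/5·135.165842+1·(-194.607073)≈-248.673410
n=10: y≈-248.673410, sp=1, e=sp−y≈249.673410; I≈164.926420, D=e−e_prev≈383.839252; u=3/4·249.673410+1/2·164.926420+1/4·383.839252≈365.678081; next y=-2/5·(-248.673410)+1·365.678081≈465.147444
n=11: y≈465.147444, sp=1, e=sp−y≈-464.147444; I≈-299.221024, D=e−e_prev≈-713.820854; u=3/4·(-464.147444)+1/2·(-299.221024)+1/4·(-713.820854)≈-676.176309; next y=-2/5·465.147444+1·(-676.176309)≈-862.235287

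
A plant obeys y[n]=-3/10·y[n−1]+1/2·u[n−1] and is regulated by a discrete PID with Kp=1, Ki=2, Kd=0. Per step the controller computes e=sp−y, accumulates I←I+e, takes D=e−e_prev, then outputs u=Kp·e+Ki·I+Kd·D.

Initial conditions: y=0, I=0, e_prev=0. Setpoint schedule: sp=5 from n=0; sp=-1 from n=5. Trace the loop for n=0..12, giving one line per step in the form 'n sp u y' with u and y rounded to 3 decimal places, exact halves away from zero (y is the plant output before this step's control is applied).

0 5 15.000 0.000
1 5 2.500 7.500
2 5 23.000 -1.000
3 5 -3.400 11.800
4 5 34.120 -5.240
5 -1 -35.016 18.632
6 -1 50.909 -23.098
7 -1 -71.340 32.384
8 -1 95.199 -45.385
9 -1 -135.831 61.215
10 -1 182.224 -86.280
11 -1 -257.044 116.996
12 -1 348.814 -163.621

(exact arithmetic carried between steps; '≈' marks a value shown rounded to 6 d.p. or computed from one; I and e_prev carry over from the previous line; the table rounds u and y to 3 d.p., halves away from zero)
n=0: y=0, sp=5, e=sp−y=5; I=5, D=e−e_prev=5; u=1·5+2·5+0·5=15; next y=-3/10·0+1/2·15=7.5
n=1: y=7.5, sp=5, e=sp−y=-2.5; I=2.5, D=e−e_prev=-7.5; u=1·(-2.5)+2·2.5+0·(-7.5)=2.5; next y=-3/10·7.5+1/2·2.5=-1
n=2: y=-1, sp=5, e=sp−y=6; I=8.5, D=e−e_prev=8.5; u=1·6+2·8.5+0·8.5=23; next y=-3/10·(-1)+1/2·23=11.8
n=3: y=11.8, sp=5, e=sp−y=-6.8; I=1.7, D=e−e_prev=-12.8; u=1·(-6.8)+2·1.7+0·(-12.8)=-3.4; next y=-3/10·11.8+1/2·(-3.4)=-5.24
n=4: y=-5.24, sp=5, e=sp−y=10.24; I=11.94, D=e−e_prev=17.04; u=1·10.24+2·11.94+0·17.04=34.12; next y=-3/10·(-5.24)+1/2·34.12=18.632
n=5: y=18.632, sp=-1, e=sp−y=-19.632; I=-7.692, D=e−e_prev=-29.872; u=1·(-19.632)+2·(-7.692)+0·(-29.872)=-35.016; next y=-3/10·18.632+1/2·(-35.016)=-23.0976
n=6: y=-23.0976, sp=-1, e=sp−y=22.0976; I=14.4056, D=e−e_prev=41.7296; u=1·22.0976+2·14.4056+0·41.7296=50.9088; next y=-3/10·(-23.0976)+1/2·50.9088=32.38368
n=7: y=32.38368, sp=-1, e=sp−y=-33.38368; I=-18.97808, D=e−e_prev=-55.48128; u=1·(-33.38368)+2·(-18.97808)+0·(-55.48128)=-71.33984; next y=-3/10·32.38368+1/2·(-71.33984)=-45.385024
n=8: y=-45.385024, sp=-1, e=sp−y=44.385024; I=25.406944, D=e−e_prev=77.768704; u=1·44.385024+2·25.406944+0·77.768704=95.198912; next y=-3/10·(-45.385024)+1/2·95.198912≈61.214963
n=9: y≈61.214963, sp=-1, e=sp−y≈-62.214963; I≈-36.808019, D=e−e_prev≈-106.599987; u=1·(-62.214963)+2·(-36.808019)+0·(-106.599987)≈-135.831002; next y=-3/10·61.214963+1/2·(-135.831002)≈-86.279990
n=10: y≈-86.279990, sp=-1, e=sp−y≈85.279990; I≈48.471971, D=e−e_prev≈147.494953; u=1·85.279990+2·48.471971+0·147.494953≈182.223931; next y=-3/10·(-86.279990)+1/2·182.223931≈116.995962
n=11: y≈116.995962, sp=-1, e=sp−y≈-117.995962; I≈-69.523992, D=e−e_prev≈-203.275952; u=1·(-117.995962)+2·(-69.523992)+0·(-203.275952)≈-257.043946; next y=-3/10·116.995962+1/2·(-257.043946)≈-163.620762
n=12: y≈-163.620762, sp=-1, e=sp−y≈162.620762; I≈93.096770, D=e−e_prev≈280.616724; u=1·162.620762+2·93.096770+0·280.616724≈348.814301; next y=-3/10·(-163.620762)+1/2·348.814301≈223.493379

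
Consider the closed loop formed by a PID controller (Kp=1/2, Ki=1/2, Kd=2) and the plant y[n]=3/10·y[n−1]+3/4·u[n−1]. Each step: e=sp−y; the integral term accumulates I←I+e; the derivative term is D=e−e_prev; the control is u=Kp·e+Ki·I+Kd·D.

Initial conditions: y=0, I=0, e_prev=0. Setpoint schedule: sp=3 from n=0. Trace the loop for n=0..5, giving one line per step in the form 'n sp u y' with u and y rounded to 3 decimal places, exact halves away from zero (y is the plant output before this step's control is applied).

(exact arithmetic carried between steps; '≈' marks a value shown rounded to 6 d.p. or computed from one; I and e_prev carry over from the previous line; the table rounds u and y to 3 d.p., halves away from zero)
n=0: y=0, sp=3, e=sp−y=3; I=3, D=e−e_prev=3; u=1/2·3+1/2·3+2·3=9; next y=3/10·0+3/4·9=6.75
n=1: y=6.75, sp=3, e=sp−y=-3.75; I=-0.75, D=e−e_prev=-6.75; u=1/2·(-3.75)+1/2·(-0.75)+2·(-6.75)=-15.75; next y=3/10·6.75+3/4·(-15.75)=-9.7875
n=2: y=-9.7875, sp=3, e=sp−y=12.7875; I=12.0375, D=e−e_prev=16.5375; u=1/2·12.7875+1/2·12.0375+2·16.5375=45.4875; next y=3/10·(-9.7875)+3/4·45.4875=31.179375
n=3: y=31.179375, sp=3, e=sp−y=-28.179375; I=-16.141875, D=e−e_prev=-40.966875; u=1/2·(-28.179375)+1/2·(-16.141875)+2·(-40.966875)=-104.094375; next y=3/10·31.179375+3/4·(-104.094375)≈-68.716969
n=4: y≈-68.716969, sp=3, e=sp−y≈71.716969; I≈55.575094, D=e−e_prev≈99.896344; u=1/2·71.716969+1/2·55.575094+2·99.896344≈263.438719; next y=3/10·(-68.716969)+3/4·263.438719≈176.963948
n=5: y≈176.963948, sp=3, e=sp−y≈-173.963948; I≈-118.388855, D=e−e_prev≈-245.680917; u=1/2·(-173.963948)+1/2·(-118.388855)+2·(-245.680917)≈-637.538236; next y=3/10·176.963948+3/4·(-637.538236)≈-425.064492

0 3 9.000 0.000
1 3 -15.750 6.750
2 3 45.488 -9.788
3 3 -104.094 31.179
4 3 263.439 -68.717
5 3 -637.538 176.964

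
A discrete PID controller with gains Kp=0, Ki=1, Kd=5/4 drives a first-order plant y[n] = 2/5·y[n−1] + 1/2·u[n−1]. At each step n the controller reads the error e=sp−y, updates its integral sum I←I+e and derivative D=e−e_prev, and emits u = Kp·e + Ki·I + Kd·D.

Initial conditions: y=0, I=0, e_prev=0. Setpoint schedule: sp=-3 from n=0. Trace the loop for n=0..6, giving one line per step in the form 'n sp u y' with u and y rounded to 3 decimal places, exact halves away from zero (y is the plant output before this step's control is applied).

(exact arithmetic carried between steps; '≈' marks a value shown rounded to 6 d.p. or computed from one; I and e_prev carry over from the previous line; the table rounds u and y to 3 d.p., halves away from zero)
n=0: y=0, sp=-3, e=sp−y=-3; I=-3, D=e−e_prev=-3; u=0·(-3)+1·(-3)+5/4·(-3)=-6.75; next y=2/5·0+1/2·(-6.75)=-3.375
n=1: y=-3.375, sp=-3, e=sp−y=0.375; I=-2.625, D=e−e_prev=3.375; u=0·0.375+1·(-2.625)+5/4·3.375=1.59375; next y=2/5·(-3.375)+1/2·1.59375=-0.553125
n=2: y=-0.553125, sp=-3, e=sp−y=-2.446875; I=-5.071875, D=e−e_prev=-2.821875; u=0·(-2.446875)+1·(-5.071875)+5/4·(-2.821875)≈-8.599219; next y=2/5·(-0.553125)+1/2·(-8.599219)≈-4.520859
n=3: y≈-4.520859, sp=-3, e=sp−y≈1.520859; I≈-3.551016, D=e−e_prev≈3.967734; u=0·1.520859+1·(-3.551016)+5/4·3.967734≈1.408652; next y=2/5·(-4.520859)+1/2·1.408652≈-1.104018
n=4: y≈-1.104018, sp=-3, e=sp−y≈-1.895982; I≈-5.446998, D=e−e_prev≈-3.416842; u=0·(-1.895982)+1·(-5.446998)+5/4·(-3.416842)≈-9.718050; next y=2/5·(-1.104018)+1/2·(-9.718050)≈-5.300632
n=5: y≈-5.300632, sp=-3, e=sp−y≈2.300632; I≈-3.146366, D=e−e_prev≈4.196615; u=0·2.300632+1·(-3.146366)+5/4·4.196615≈2.099402; next y=2/5·(-5.300632)+1/2·2.099402≈-1.070552
n=6: y≈-1.070552, sp=-3, e=sp−y≈-1.929448; I≈-5.075814, D=e−e_prev≈-4.230080; u=0·(-1.929448)+1·(-5.075814)+5/4·(-4.230080)≈-10.363415; next y=2/5·(-1.070552)+1/2·(-10.363415)≈-5.609928

0 -3 -6.750 0.000
1 -3 1.594 -3.375
2 -3 -8.599 -0.553
3 -3 1.409 -4.521
4 -3 -9.718 -1.104
5 -3 2.099 -5.301
6 -3 -10.363 -1.071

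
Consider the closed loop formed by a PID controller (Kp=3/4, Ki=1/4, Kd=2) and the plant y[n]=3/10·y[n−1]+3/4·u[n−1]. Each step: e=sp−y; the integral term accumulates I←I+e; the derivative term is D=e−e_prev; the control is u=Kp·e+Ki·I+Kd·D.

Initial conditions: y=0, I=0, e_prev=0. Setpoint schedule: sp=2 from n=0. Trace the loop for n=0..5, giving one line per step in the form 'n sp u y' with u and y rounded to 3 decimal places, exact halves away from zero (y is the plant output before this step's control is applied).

(exact arithmetic carried between steps; '≈' marks a value shown rounded to 6 d.p. or computed from one; I and e_prev carry over from the previous line; the table rounds u and y to 3 d.p., halves away from zero)
n=0: y=0, sp=2, e=sp−y=2; I=2, D=e−e_prev=2; u=3/4·2+1/4·2+2·2=6; next y=3/10·0+3/4·6=4.5
n=1: y=4.5, sp=2, e=sp−y=-2.5; I=-0.5, D=e−e_prev=-4.5; u=3/4·(-2.5)+1/4·(-0.5)+2·(-4.5)=-11; next y=3/10·4.5+3/4·(-11)=-6.9
n=2: y=-6.9, sp=2, e=sp−y=8.9; I=8.4, D=e−e_prev=11.4; u=3/4·8.9+1/4·8.4+2·11.4=31.575; next y=3/10·(-6.9)+3/4·31.575=21.61125
n=3: y=21.61125, sp=2, e=sp−y=-19.61125; I=-11.21125, D=e−e_prev=-28.51125; u=3/4·(-19.61125)+1/4·(-11.21125)+2·(-28.51125)=-74.53375; next y=3/10·21.61125+3/4·(-74.53375)≈-49.416938
n=4: y≈-49.416938, sp=2, e=sp−y≈51.416938; I≈40.205688, D=e−e_prev≈71.028188; u=3/4·51.416938+1/4·40.205688+2·71.028188≈190.6705; next y=3/10·(-49.416938)+3/4·190.6705≈128.177794
n=5: y≈128.177794, sp=2, e=sp−y≈-126.177794; I≈-85.972106, D=e−e_prev≈-177.594731; u=3/4·(-126.177794)+1/4·(-85.972106)+2·(-177.594731)≈-471.315834; next y=3/10·128.177794+3/4·(-471.315834)≈-315.033538

0 2 6.000 0.000
1 2 -11.000 4.500
2 2 31.575 -6.900
3 2 -74.534 21.611
4 2 190.671 -49.417
5 2 -471.316 128.178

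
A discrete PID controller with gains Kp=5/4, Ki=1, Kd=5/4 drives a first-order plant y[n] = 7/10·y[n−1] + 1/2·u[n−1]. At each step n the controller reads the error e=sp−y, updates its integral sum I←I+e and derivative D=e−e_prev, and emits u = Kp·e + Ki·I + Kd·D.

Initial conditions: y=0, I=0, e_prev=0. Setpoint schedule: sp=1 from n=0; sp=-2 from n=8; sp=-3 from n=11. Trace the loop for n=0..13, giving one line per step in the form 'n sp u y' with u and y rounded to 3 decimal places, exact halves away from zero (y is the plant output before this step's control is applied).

(exact arithmetic carried between steps; '≈' marks a value shown rounded to 6 d.p. or computed from one; I and e_prev carry over from the previous line; the table rounds u and y to 3 d.p., halves away from zero)
n=0: y=0, sp=1, e=sp−y=1; I=1, D=e−e_prev=1; u=5/4·1+1·1+5/4·1=3.5; next y=7/10·0+1/2·3.5=1.75
n=1: y=1.75, sp=1, e=sp−y=-0.75; I=0.25, D=e−e_prev=-1.75; u=5/4·(-0.75)+1·0.25+5/4·(-1.75)=-2.875; next y=7/10·1.75+1/2·(-2.875)=-0.2125
n=2: y=-0.2125, sp=1, e=sp−y=1.2125; I=1.4625, D=e−e_prev=1.9625; u=5/4·1.2125+1·1.4625+5/4·1.9625=5.43125; next y=7/10·(-0.2125)+1/2·5.43125=2.566875
n=3: y=2.566875, sp=1, e=sp−y=-1.566875; I=-0.104375, D=e−e_prev=-2.779375; u=5/4·(-1.566875)+1·(-0.104375)+5/4·(-2.779375)≈-5.537188; next y=7/10·2.566875+1/2·(-5.537188)≈-0.971781
n=4: y≈-0.971781, sp=1, e=sp−y≈1.971781; I≈1.867406, D=e−e_prev≈3.538656; u=5/4·1.971781+1·1.867406+5/4·3.538656≈8.755453; next y=7/10·(-0.971781)+1/2·8.755453≈3.697480
n=5: y≈3.697480, sp=1, e=sp−y≈-2.697480; I≈-0.830073, D=e−e_prev≈-4.669261; u=5/4·(-2.697480)+1·(-0.830073)+5/4·(-4.669261)≈-10.038499; next y=7/10·3.697480+1/2·(-10.038499)≈-2.431014
n=6: y≈-2.431014, sp=1, e=sp−y≈3.431014; I≈2.600940, D=e−e_prev≈6.128494; u=5/4·3.431014+1·2.600940+5/4·6.128494≈14.550325; next y=7/10·(-2.431014)+1/2·14.550325≈5.573453
n=7: y≈5.573453, sp=1, e=sp−y≈-4.573453; I≈-1.972512, D=e−e_prev≈-8.004466; u=5/4·(-4.573453)+1·(-1.972512)+5/4·(-8.004466)≈-17.694911; next y=7/10·5.573453+1/2·(-17.694911)≈-4.946039
n=8: y≈-4.946039, sp=-2, e=sp−y≈2.946039; I≈0.973526, D=e−e_prev≈7.519491; u=5/4·2.946039+1·0.973526+5/4·7.519491≈14.055439; next y=7/10·(-4.946039)+1/2·14.055439≈3.565492
n=9: y≈3.565492, sp=-2, e=sp−y≈-5.565492; I≈-4.591966, D=e−e_prev≈-8.511531; u=5/4·(-5.565492)+1·(-4.591966)+5/4·(-8.511531)≈-22.188245; next y=7/10·3.565492+1/2·(-22.188245)≈-8.598278
n=10: y≈-8.598278, sp=-2, e=sp−y≈6.598278; I≈2.006312, D=e−e_prev≈12.163770; u=5/4·6.598278+1·2.006312+5/4·12.163770≈25.458872; next y=7/10·(-8.598278)+1/2·25.458872≈6.710642
n=11: y≈6.710642, sp=-3, e=sp−y≈-9.710642; I≈-7.704330, D=e−e_prev≈-16.308920; u=5/4·(-9.710642)+1·(-7.704330)+5/4·(-16.308920)≈-40.228781; next y=7/10·6.710642+1/2·(-40.228781)≈-15.416941
n=12: y≈-15.416941, sp=-3, e=sp−y≈12.416941; I≈4.712612, D=e−e_prev≈22.127583; u=5/4·12.416941+1·4.712612+5/4·22.127583≈47.893267; next y=7/10·(-15.416941)+1/2·47.893267≈13.154775
n=13: y≈13.154775, sp=-3, e=sp−y≈-16.154775; I≈-11.442163, D=e−e_prev≈-28.571716; u=5/4·(-16.154775)+1·(-11.442163)+5/4·(-28.571716)≈-67.350276; next y=7/10·13.154775+1/2·(-67.350276)≈-24.466796

0 1 3.500 0.000
1 1 -2.875 1.750
2 1 5.431 -0.213
3 1 -5.537 2.567
4 1 8.755 -0.972
5 1 -10.038 3.697
6 1 14.550 -2.431
7 1 -17.695 5.573
8 -2 14.055 -4.946
9 -2 -22.188 3.565
10 -2 25.459 -8.598
11 -3 -40.229 6.711
12 -3 47.893 -15.417
13 -3 -67.350 13.155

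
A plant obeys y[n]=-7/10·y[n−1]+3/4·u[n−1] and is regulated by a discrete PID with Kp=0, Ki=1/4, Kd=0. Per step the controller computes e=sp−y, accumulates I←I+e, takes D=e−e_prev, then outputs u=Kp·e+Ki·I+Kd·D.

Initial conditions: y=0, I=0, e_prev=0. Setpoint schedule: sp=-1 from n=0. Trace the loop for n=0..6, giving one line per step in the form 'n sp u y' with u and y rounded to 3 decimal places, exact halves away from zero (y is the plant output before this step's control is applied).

(exact arithmetic carried between steps; '≈' marks a value shown rounded to 6 d.p. or computed from one; I and e_prev carry over from the previous line; the table rounds u and y to 3 d.p., halves away from zero)
n=0: y=0, sp=-1, e=sp−y=-1; I=-1, D=e−e_prev=-1; u=0·(-1)+1/4·(-1)+0·(-1)=-0.25; next y=-7/10·0+3/4·(-0.25)=-0.1875
n=1: y=-0.1875, sp=-1, e=sp−y=-0.8125; I=-1.8125, D=e−e_prev=0.1875; u=0·(-0.8125)+1/4·(-1.8125)+0·0.1875=-0.453125; next y=-7/10·(-0.1875)+3/4·(-0.453125)≈-0.208594
n=2: y≈-0.208594, sp=-1, e=sp−y≈-0.791406; I≈-2.603906, D=e−e_prev≈0.021094; u=0·(-0.791406)+1/4·(-2.603906)+0·0.021094≈-0.650977; next y=-7/10·(-0.208594)+3/4·(-0.650977)≈-0.342217
n=3: y≈-0.342217, sp=-1, e=sp−y≈-0.657783; I≈-3.261689, D=e−e_prev≈0.133623; u=0·(-0.657783)+1/4·(-3.261689)+0·0.133623≈-0.815422; next y=-7/10·(-0.342217)+3/4·(-0.815422)≈-0.372015
n=4: y≈-0.372015, sp=-1, e=sp−y≈-0.627985; I≈-3.889674, D=e−e_prev≈0.029798; u=0·(-0.627985)+1/4·(-3.889674)+0·0.029798≈-0.972419; next y=-7/10·(-0.372015)+3/4·(-0.972419)≈-0.468903
n=5: y≈-0.468903, sp=-1, e=sp−y≈-0.531097; I≈-4.420771, D=e−e_prev≈0.096888; u=0·(-0.531097)+1/4·(-4.420771)+0·0.096888≈-1.105193; next y=-7/10·(-0.468903)+3/4·(-1.105193)≈-0.500662
n=6: y≈-0.500662, sp=-1, e=sp−y≈-0.499338; I≈-4.920109, D=e−e_prev≈0.031759; u=0·(-0.499338)+1/4·(-4.920109)+0·0.031759≈-1.230027; next y=-7/10·(-0.500662)+3/4·(-1.230027)≈-0.572057

0 -1 -0.250 0.000
1 -1 -0.453 -0.188
2 -1 -0.651 -0.209
3 -1 -0.815 -0.342
4 -1 -0.972 -0.372
5 -1 -1.105 -0.469
6 -1 -1.230 -0.501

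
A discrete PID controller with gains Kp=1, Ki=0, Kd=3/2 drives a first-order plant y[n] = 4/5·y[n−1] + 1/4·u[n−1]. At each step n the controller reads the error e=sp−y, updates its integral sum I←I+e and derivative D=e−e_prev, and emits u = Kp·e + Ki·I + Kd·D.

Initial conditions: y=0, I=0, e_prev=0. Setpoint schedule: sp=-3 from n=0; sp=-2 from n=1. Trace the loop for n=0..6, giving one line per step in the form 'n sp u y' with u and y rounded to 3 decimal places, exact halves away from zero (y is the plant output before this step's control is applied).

(exact arithmetic carried between steps; '≈' marks a value shown rounded to 6 d.p. or computed from one; I and e_prev carry over from the previous line; the table rounds u and y to 3 d.p., halves away from zero)
n=0: y=0, sp=-3, e=sp−y=-3; I=-3, D=e−e_prev=-3; u=1·(-3)+0·(-3)+3/2·(-3)=-7.5; next y=4/5·0+1/4·(-7.5)=-1.875
n=1: y=-1.875, sp=-2, e=sp−y=-0.125; I=-3.125, D=e−e_prev=2.875; u=1·(-0.125)+0·(-3.125)+3/2·2.875=4.1875; next y=4/5·(-1.875)+1/4·4.1875=-0.453125
n=2: y=-0.453125, sp=-2, e=sp−y=-1.546875; I=-4.671875, D=e−e_prev=-1.421875; u=1·(-1.546875)+0·(-4.671875)+3/2·(-1.421875)≈-3.679688; next y=4/5·(-0.453125)+1/4·(-3.679688)≈-1.282422
n=3: y≈-1.282422, sp=-2, e=sp−y≈-0.717578; I≈-5.389453, D=e−e_prev≈0.829297; u=1·(-0.717578)+0·(-5.389453)+3/2·0.829297≈0.526367; next y=4/5·(-1.282422)+1/4·0.526367≈-0.894346
n=4: y≈-0.894346, sp=-2, e=sp−y≈-1.105654; I≈-6.495107, D=e−e_prev≈-0.388076; u=1·(-1.105654)+0·(-6.495107)+3/2·(-0.388076)≈-1.687769; next y=4/5·(-0.894346)+1/4·(-1.687769)≈-1.137419
n=5: y≈-1.137419, sp=-2, e=sp−y≈-0.862581; I≈-7.357689, D=e−e_prev≈0.243073; u=1·(-0.862581)+0·(-7.357689)+3/2·0.243073≈-0.497972; next y=4/5·(-1.137419)+1/4·(-0.497972)≈-1.034428
n=6: y≈-1.034428, sp=-2, e=sp−y≈-0.965572; I≈-8.323261, D=e−e_prev≈-0.102991; u=1·(-0.965572)+0·(-8.323261)+3/2·(-0.102991)≈-1.120058; next y=4/5·(-1.034428)+1/4·(-1.120058)≈-1.107557

0 -3 -7.500 0.000
1 -2 4.188 -1.875
2 -2 -3.680 -0.453
3 -2 0.526 -1.282
4 -2 -1.688 -0.894
5 -2 -0.498 -1.137
6 -2 -1.120 -1.034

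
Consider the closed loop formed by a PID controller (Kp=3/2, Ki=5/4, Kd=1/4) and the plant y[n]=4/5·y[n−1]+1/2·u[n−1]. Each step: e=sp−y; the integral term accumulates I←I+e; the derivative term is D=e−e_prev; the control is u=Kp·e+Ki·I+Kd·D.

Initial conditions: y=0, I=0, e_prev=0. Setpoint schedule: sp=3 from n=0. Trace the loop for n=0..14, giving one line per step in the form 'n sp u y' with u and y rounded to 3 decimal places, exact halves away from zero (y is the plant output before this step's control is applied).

(exact arithmetic carried between steps; '≈' marks a value shown rounded to 6 d.p. or computed from one; I and e_prev carry over from the previous line; the table rounds u and y to 3 d.p., halves away from zero)
n=0: y=0, sp=3, e=sp−y=3; I=3, D=e−e_prev=3; u=3/2·3+5/4·3+1/4·3=9; next y=4/5·0+1/2·9=4.5
n=1: y=4.5, sp=3, e=sp−y=-1.5; I=1.5, D=e−e_prev=-4.5; u=3/2·(-1.5)+5/4·1.5+1/4·(-4.5)=-1.5; next y=4/5·4.5+1/2·(-1.5)=2.85
n=2: y=2.85, sp=3, e=sp−y=0.15; I=1.65, D=e−e_prev=1.65; u=3/2·0.15+5/4·1.65+1/4·1.65=2.7; next y=4/5·2.85+1/2·2.7=3.63
n=3: y=3.63, sp=3, e=sp−y=-0.63; I=1.02, D=e−e_prev=-0.78; u=3/2·(-0.63)+5/4·1.02+1/4·(-0.78)=0.135; next y=4/5·3.63+1/2·0.135=2.9715
n=4: y=2.9715, sp=3, e=sp−y=0.0285; I=1.0485, D=e−e_prev=0.6585; u=3/2·0.0285+5/4·1.0485+1/4·0.6585=1.518; next y=4/5·2.9715+1/2·1.518=3.1362
n=5: y=3.1362, sp=3, e=sp−y=-0.1362; I=0.9123, D=e−e_prev=-0.1647; u=3/2·(-0.1362)+5/4·0.9123+1/4·(-0.1647)=0.8949; next y=4/5·3.1362+1/2·0.8949=2.95641
n=6: y=2.95641, sp=3, e=sp−y=0.04359; I=0.95589, D=e−e_prev=0.17979; u=3/2·0.04359+5/4·0.95589+1/4·0.17979=1.305195; next y=4/5·2.95641+1/2·1.305195≈3.017726
n=7: y≈3.017726, sp=3, e=sp−y≈-0.017726; I≈0.938165, D=e−e_prev≈-0.061316; u=3/2·(-0.017726)+5/4·0.938165+1/4·(-0.061316)≈1.130789; next y=4/5·3.017726+1/2·1.130789≈2.979575
n=8: y≈2.979575, sp=3, e=sp−y≈0.020425; I≈0.958590, D=e−e_prev≈0.038151; u=3/2·0.020425+5/4·0.958590+1/4·0.038151≈1.238413; next y=4/5·2.979575+1/2·1.238413≈3.002866
n=9: y≈3.002866, sp=3, e=sp−y≈-0.002866; I≈0.955724, D=e−e_prev≈-0.023292; u=3/2·(-0.002866)+5/4·0.955724+1/4·(-0.023292)≈1.184532; next y=4/5·3.002866+1/2·1.184532≈2.994559
n=10: y≈2.994559, sp=3, e=sp−y≈0.005441; I≈0.961164, D=e−e_prev≈0.008307; u=3/2·0.005441+5/4·0.961164+1/4·0.008307≈1.211694; next y=4/5·2.994559+1/2·1.211694≈3.001494
n=11: y≈3.001494, sp=3, e=sp−y≈-0.001494; I≈0.959670, D=e−e_prev≈-0.006935; u=3/2·(-0.001494)+5/4·0.959670+1/4·(-0.006935)≈1.195613; next y=4/5·3.001494+1/2·1.195613≈2.999002
n=12: y≈2.999002, sp=3, e=sp−y≈0.000998; I≈0.960669, D=e−e_prev≈0.002492; u=3/2·0.000998+5/4·0.960669+1/4·0.002492≈1.202956; next y=4/5·2.999002+1/2·1.202956≈3.000679
n=13: y≈3.000679, sp=3, e=sp−y≈-0.000679; I≈0.959989, D=e−e_prev≈-0.001678; u=3/2·(-0.000679)+5/4·0.959989+1/4·(-0.001678)≈1.198548; next y=4/5·3.000679+1/2·1.198548≈2.999817
n=14: y≈2.999817, sp=3, e=sp−y≈0.000183; I≈0.960172, D=e−e_prev≈0.000862; u=3/2·0.000183+5/4·0.960172+1/4·0.000862≈1.200704; next y=4/5·2.999817+1/2·1.200704≈3.000206

0 3 9.000 0.000
1 3 -1.500 4.500
2 3 2.700 2.850
3 3 0.135 3.630
4 3 1.518 2.972
5 3 0.895 3.136
6 3 1.305 2.956
7 3 1.131 3.018
8 3 1.238 2.980
9 3 1.185 3.003
10 3 1.212 2.995
11 3 1.196 3.001
12 3 1.203 2.999
13 3 1.199 3.001
14 3 1.201 3.000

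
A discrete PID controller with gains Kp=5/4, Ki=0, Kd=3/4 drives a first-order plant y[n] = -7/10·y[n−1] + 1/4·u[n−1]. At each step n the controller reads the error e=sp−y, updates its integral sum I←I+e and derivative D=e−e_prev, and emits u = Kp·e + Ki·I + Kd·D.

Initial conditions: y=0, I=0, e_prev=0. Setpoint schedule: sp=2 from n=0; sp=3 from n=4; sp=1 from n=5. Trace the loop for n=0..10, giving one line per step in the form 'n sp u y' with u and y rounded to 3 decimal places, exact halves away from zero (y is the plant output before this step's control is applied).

0 2 4.000 0.000
1 2 0.500 1.000
2 2 4.400 -0.575
3 2 -0.936 1.503
4 3 8.199 -1.286
5 1 -7.114 2.950
6 1 11.149 -3.843
7 1 -12.587 5.477
8 1 19.320 -6.981
9 1 -23.419 9.717
10 1 33.851 -12.657

(exact arithmetic carried between steps; '≈' marks a value shown rounded to 6 d.p. or computed from one; I and e_prev carry over from the previous line; the table rounds u and y to 3 d.p., halves away from zero)
n=0: y=0, sp=2, e=sp−y=2; I=2, D=e−e_prev=2; u=5/4·2+0·2+3/4·2=4; next y=-7/10·0+1/4·4=1
n=1: y=1, sp=2, e=sp−y=1; I=3, D=e−e_prev=-1; u=5/4·1+0·3+3/4·(-1)=0.5; next y=-7/10·1+1/4·0.5=-0.575
n=2: y=-0.575, sp=2, e=sp−y=2.575; I=5.575, D=e−e_prev=1.575; u=5/4·2.575+0·5.575+3/4·1.575=4.4; next y=-7/10·(-0.575)+1/4·4.4=1.5025
n=3: y=1.5025, sp=2, e=sp−y=0.4975; I=6.0725, D=e−e_prev=-2.0775; u=5/4·0.4975+0·6.0725+3/4·(-2.0775)=-0.93625; next y=-7/10·1.5025+1/4·(-0.93625)≈-1.285813
n=4: y≈-1.285813, sp=3, e=sp−y≈4.285813; I≈10.358313, D=e−e_prev≈3.788313; u=5/4·4.285813+0·10.358313+3/4·3.788313≈8.1985; next y=-7/10·(-1.285813)+1/4·8.1985≈2.949694
n=5: y≈2.949694, sp=1, e=sp−y≈-1.949694; I≈8.408619, D=e−e_prev≈-6.235506; u=5/4·(-1.949694)+0·8.408619+3/4·(-6.235506)≈-7.113747; next y=-7/10·2.949694+1/4·(-7.113747)≈-3.843222
n=6: y≈-3.843222, sp=1, e=sp−y≈4.843222; I≈13.251841, D=e−e_prev≈6.792916; u=5/4·4.843222+0·13.251841+3/4·6.792916≈11.148715; next y=-7/10·(-3.843222)+1/4·11.148715≈5.477434
n=7: y≈5.477434, sp=1, e=sp−y≈-4.477434; I≈8.774407, D=e−e_prev≈-9.320657; u=5/4·(-4.477434)+0·8.774407+3/4·(-9.320657)≈-12.587286; next y=-7/10·5.477434+1/4·(-12.587286)≈-6.981025
n=8: y≈-6.981025, sp=1, e=sp−y≈7.981025; I≈16.755432, D=e−e_prev≈12.458460; u=5/4·7.981025+0·16.755432+3/4·12.458460≈19.320127; next y=-7/10·(-6.981025)+1/4·19.320127≈9.716749
n=9: y≈9.716749, sp=1, e=sp−y≈-8.716749; I≈8.038683, D=e−e_prev≈-16.697775; u=5/4·(-8.716749)+0·8.038683+3/4·(-16.697775)≈-23.419268; next y=-7/10·9.716749+1/4·(-23.419268)≈-12.656542
n=10: y≈-12.656542, sp=1, e=sp−y≈13.656542; I≈21.695224, D=e−e_prev≈22.373291; u=5/4·13.656542+0·21.695224+3/4·22.373291≈33.850645; next y=-7/10·(-12.656542)+1/4·33.850645≈17.322241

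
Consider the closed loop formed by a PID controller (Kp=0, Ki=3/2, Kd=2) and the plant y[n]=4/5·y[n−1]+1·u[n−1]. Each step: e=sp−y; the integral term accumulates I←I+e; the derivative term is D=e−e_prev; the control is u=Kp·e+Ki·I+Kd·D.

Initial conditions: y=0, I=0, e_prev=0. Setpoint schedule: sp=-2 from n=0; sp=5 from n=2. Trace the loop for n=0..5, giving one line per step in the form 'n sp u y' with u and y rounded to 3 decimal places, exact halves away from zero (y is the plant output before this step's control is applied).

0 -2 -7.000 0.000
1 -2 18.500 -7.000
2 5 -33.150 12.900
3 5 105.855 -22.830
4 5 -310.334 87.591
5 5 934.103 -240.261

(exact arithmetic carried between steps; '≈' marks a value shown rounded to 6 d.p. or computed from one; I and e_prev carry over from the previous line; the table rounds u and y to 3 d.p., halves away from zero)
n=0: y=0, sp=-2, e=sp−y=-2; I=-2, D=e−e_prev=-2; u=0·(-2)+3/2·(-2)+2·(-2)=-7; next y=4/5·0+1·(-7)=-7
n=1: y=-7, sp=-2, e=sp−y=5; I=3, D=e−e_prev=7; u=0·5+3/2·3+2·7=18.5; next y=4/5·(-7)+1·18.5=12.9
n=2: y=12.9, sp=5, e=sp−y=-7.9; I=-4.9, D=e−e_prev=-12.9; u=0·(-7.9)+3/2·(-4.9)+2·(-12.9)=-33.15; next y=4/5·12.9+1·(-33.15)=-22.83
n=3: y=-22.83, sp=5, e=sp−y=27.83; I=22.93, D=e−e_prev=35.73; u=0·27.83+3/2·22.93+2·35.73=105.855; next y=4/5·(-22.83)+1·105.855=87.591
n=4: y=87.591, sp=5, e=sp−y=-82.591; I=-59.661, D=e−e_prev=-110.421; u=0·(-82.591)+3/2·(-59.661)+2·(-110.421)=-310.3335; next y=4/5·87.591+1·(-310.3335)=-240.2607
n=5: y=-240.2607, sp=5, e=sp−y=245.2607; I=185.5997, D=e−e_prev=327.8517; u=0·245.2607+3/2·185.5997+2·327.8517=934.10295; next y=4/5·(-240.2607)+1·934.10295=741.89439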